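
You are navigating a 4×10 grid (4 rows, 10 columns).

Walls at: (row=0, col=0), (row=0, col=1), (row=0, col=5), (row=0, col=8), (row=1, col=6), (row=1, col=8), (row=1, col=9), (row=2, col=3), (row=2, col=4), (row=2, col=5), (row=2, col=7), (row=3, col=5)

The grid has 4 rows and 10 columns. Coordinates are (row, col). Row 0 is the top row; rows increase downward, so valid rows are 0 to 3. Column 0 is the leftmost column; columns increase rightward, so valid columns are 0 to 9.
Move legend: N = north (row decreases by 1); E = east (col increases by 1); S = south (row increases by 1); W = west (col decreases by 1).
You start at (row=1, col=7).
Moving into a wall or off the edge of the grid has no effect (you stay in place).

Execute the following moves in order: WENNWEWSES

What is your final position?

Answer: Final position: (row=1, col=7)

Derivation:
Start: (row=1, col=7)
  W (west): blocked, stay at (row=1, col=7)
  E (east): blocked, stay at (row=1, col=7)
  N (north): (row=1, col=7) -> (row=0, col=7)
  N (north): blocked, stay at (row=0, col=7)
  W (west): (row=0, col=7) -> (row=0, col=6)
  E (east): (row=0, col=6) -> (row=0, col=7)
  W (west): (row=0, col=7) -> (row=0, col=6)
  S (south): blocked, stay at (row=0, col=6)
  E (east): (row=0, col=6) -> (row=0, col=7)
  S (south): (row=0, col=7) -> (row=1, col=7)
Final: (row=1, col=7)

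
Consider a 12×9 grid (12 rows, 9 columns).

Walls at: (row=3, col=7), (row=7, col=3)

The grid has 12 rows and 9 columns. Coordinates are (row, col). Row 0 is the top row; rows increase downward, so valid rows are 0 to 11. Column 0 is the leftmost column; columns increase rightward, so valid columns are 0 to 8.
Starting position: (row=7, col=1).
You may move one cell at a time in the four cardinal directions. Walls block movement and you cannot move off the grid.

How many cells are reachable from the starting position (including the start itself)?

Answer: Reachable cells: 106

Derivation:
BFS flood-fill from (row=7, col=1):
  Distance 0: (row=7, col=1)
  Distance 1: (row=6, col=1), (row=7, col=0), (row=7, col=2), (row=8, col=1)
  Distance 2: (row=5, col=1), (row=6, col=0), (row=6, col=2), (row=8, col=0), (row=8, col=2), (row=9, col=1)
  Distance 3: (row=4, col=1), (row=5, col=0), (row=5, col=2), (row=6, col=3), (row=8, col=3), (row=9, col=0), (row=9, col=2), (row=10, col=1)
  Distance 4: (row=3, col=1), (row=4, col=0), (row=4, col=2), (row=5, col=3), (row=6, col=4), (row=8, col=4), (row=9, col=3), (row=10, col=0), (row=10, col=2), (row=11, col=1)
  Distance 5: (row=2, col=1), (row=3, col=0), (row=3, col=2), (row=4, col=3), (row=5, col=4), (row=6, col=5), (row=7, col=4), (row=8, col=5), (row=9, col=4), (row=10, col=3), (row=11, col=0), (row=11, col=2)
  Distance 6: (row=1, col=1), (row=2, col=0), (row=2, col=2), (row=3, col=3), (row=4, col=4), (row=5, col=5), (row=6, col=6), (row=7, col=5), (row=8, col=6), (row=9, col=5), (row=10, col=4), (row=11, col=3)
  Distance 7: (row=0, col=1), (row=1, col=0), (row=1, col=2), (row=2, col=3), (row=3, col=4), (row=4, col=5), (row=5, col=6), (row=6, col=7), (row=7, col=6), (row=8, col=7), (row=9, col=6), (row=10, col=5), (row=11, col=4)
  Distance 8: (row=0, col=0), (row=0, col=2), (row=1, col=3), (row=2, col=4), (row=3, col=5), (row=4, col=6), (row=5, col=7), (row=6, col=8), (row=7, col=7), (row=8, col=8), (row=9, col=7), (row=10, col=6), (row=11, col=5)
  Distance 9: (row=0, col=3), (row=1, col=4), (row=2, col=5), (row=3, col=6), (row=4, col=7), (row=5, col=8), (row=7, col=8), (row=9, col=8), (row=10, col=7), (row=11, col=6)
  Distance 10: (row=0, col=4), (row=1, col=5), (row=2, col=6), (row=4, col=8), (row=10, col=8), (row=11, col=7)
  Distance 11: (row=0, col=5), (row=1, col=6), (row=2, col=7), (row=3, col=8), (row=11, col=8)
  Distance 12: (row=0, col=6), (row=1, col=7), (row=2, col=8)
  Distance 13: (row=0, col=7), (row=1, col=8)
  Distance 14: (row=0, col=8)
Total reachable: 106 (grid has 106 open cells total)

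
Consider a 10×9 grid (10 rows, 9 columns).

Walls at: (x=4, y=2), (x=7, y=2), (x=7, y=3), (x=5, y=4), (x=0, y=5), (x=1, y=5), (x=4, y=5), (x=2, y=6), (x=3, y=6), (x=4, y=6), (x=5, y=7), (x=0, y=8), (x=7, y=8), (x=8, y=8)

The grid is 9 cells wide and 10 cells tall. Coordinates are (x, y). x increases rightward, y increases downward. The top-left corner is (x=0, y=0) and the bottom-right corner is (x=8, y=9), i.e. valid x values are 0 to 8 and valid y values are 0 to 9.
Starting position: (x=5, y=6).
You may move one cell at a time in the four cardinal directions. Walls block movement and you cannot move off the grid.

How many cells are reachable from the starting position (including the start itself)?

BFS flood-fill from (x=5, y=6):
  Distance 0: (x=5, y=6)
  Distance 1: (x=5, y=5), (x=6, y=6)
  Distance 2: (x=6, y=5), (x=7, y=6), (x=6, y=7)
  Distance 3: (x=6, y=4), (x=7, y=5), (x=8, y=6), (x=7, y=7), (x=6, y=8)
  Distance 4: (x=6, y=3), (x=7, y=4), (x=8, y=5), (x=8, y=7), (x=5, y=8), (x=6, y=9)
  Distance 5: (x=6, y=2), (x=5, y=3), (x=8, y=4), (x=4, y=8), (x=5, y=9), (x=7, y=9)
  Distance 6: (x=6, y=1), (x=5, y=2), (x=4, y=3), (x=8, y=3), (x=4, y=7), (x=3, y=8), (x=4, y=9), (x=8, y=9)
  Distance 7: (x=6, y=0), (x=5, y=1), (x=7, y=1), (x=8, y=2), (x=3, y=3), (x=4, y=4), (x=3, y=7), (x=2, y=8), (x=3, y=9)
  Distance 8: (x=5, y=0), (x=7, y=0), (x=4, y=1), (x=8, y=1), (x=3, y=2), (x=2, y=3), (x=3, y=4), (x=2, y=7), (x=1, y=8), (x=2, y=9)
  Distance 9: (x=4, y=0), (x=8, y=0), (x=3, y=1), (x=2, y=2), (x=1, y=3), (x=2, y=4), (x=3, y=5), (x=1, y=7), (x=1, y=9)
  Distance 10: (x=3, y=0), (x=2, y=1), (x=1, y=2), (x=0, y=3), (x=1, y=4), (x=2, y=5), (x=1, y=6), (x=0, y=7), (x=0, y=9)
  Distance 11: (x=2, y=0), (x=1, y=1), (x=0, y=2), (x=0, y=4), (x=0, y=6)
  Distance 12: (x=1, y=0), (x=0, y=1)
  Distance 13: (x=0, y=0)
Total reachable: 76 (grid has 76 open cells total)

Answer: Reachable cells: 76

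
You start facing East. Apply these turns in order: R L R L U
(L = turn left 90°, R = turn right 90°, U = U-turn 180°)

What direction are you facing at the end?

Start: East
  R (right (90° clockwise)) -> South
  L (left (90° counter-clockwise)) -> East
  R (right (90° clockwise)) -> South
  L (left (90° counter-clockwise)) -> East
  U (U-turn (180°)) -> West
Final: West

Answer: Final heading: West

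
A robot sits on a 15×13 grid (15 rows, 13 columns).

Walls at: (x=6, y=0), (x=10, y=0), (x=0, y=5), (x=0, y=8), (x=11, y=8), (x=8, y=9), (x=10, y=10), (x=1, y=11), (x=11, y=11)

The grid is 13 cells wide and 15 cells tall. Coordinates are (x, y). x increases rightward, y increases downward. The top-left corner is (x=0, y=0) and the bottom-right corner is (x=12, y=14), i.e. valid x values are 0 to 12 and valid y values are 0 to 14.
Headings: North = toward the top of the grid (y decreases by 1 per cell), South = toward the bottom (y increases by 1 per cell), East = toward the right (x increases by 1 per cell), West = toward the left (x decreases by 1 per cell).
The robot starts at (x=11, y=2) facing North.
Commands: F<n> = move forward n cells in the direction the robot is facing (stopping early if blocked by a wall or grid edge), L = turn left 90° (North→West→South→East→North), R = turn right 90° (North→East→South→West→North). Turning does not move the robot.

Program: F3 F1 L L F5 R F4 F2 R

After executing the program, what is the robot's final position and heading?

Start: (x=11, y=2), facing North
  F3: move forward 2/3 (blocked), now at (x=11, y=0)
  F1: move forward 0/1 (blocked), now at (x=11, y=0)
  L: turn left, now facing West
  L: turn left, now facing South
  F5: move forward 5, now at (x=11, y=5)
  R: turn right, now facing West
  F4: move forward 4, now at (x=7, y=5)
  F2: move forward 2, now at (x=5, y=5)
  R: turn right, now facing North
Final: (x=5, y=5), facing North

Answer: Final position: (x=5, y=5), facing North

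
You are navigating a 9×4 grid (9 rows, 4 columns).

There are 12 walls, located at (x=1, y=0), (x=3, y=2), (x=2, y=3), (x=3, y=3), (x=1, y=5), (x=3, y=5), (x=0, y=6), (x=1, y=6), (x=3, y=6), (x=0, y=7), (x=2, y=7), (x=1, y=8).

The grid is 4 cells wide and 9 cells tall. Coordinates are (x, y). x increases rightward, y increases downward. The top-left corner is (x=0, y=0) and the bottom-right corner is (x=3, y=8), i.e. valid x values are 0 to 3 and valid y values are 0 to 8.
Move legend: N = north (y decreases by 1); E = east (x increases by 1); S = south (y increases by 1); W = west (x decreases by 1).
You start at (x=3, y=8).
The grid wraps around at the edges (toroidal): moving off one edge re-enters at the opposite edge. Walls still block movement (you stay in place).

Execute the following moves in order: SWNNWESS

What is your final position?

Answer: Final position: (x=3, y=1)

Derivation:
Start: (x=3, y=8)
  S (south): (x=3, y=8) -> (x=3, y=0)
  W (west): (x=3, y=0) -> (x=2, y=0)
  N (north): (x=2, y=0) -> (x=2, y=8)
  N (north): blocked, stay at (x=2, y=8)
  W (west): blocked, stay at (x=2, y=8)
  E (east): (x=2, y=8) -> (x=3, y=8)
  S (south): (x=3, y=8) -> (x=3, y=0)
  S (south): (x=3, y=0) -> (x=3, y=1)
Final: (x=3, y=1)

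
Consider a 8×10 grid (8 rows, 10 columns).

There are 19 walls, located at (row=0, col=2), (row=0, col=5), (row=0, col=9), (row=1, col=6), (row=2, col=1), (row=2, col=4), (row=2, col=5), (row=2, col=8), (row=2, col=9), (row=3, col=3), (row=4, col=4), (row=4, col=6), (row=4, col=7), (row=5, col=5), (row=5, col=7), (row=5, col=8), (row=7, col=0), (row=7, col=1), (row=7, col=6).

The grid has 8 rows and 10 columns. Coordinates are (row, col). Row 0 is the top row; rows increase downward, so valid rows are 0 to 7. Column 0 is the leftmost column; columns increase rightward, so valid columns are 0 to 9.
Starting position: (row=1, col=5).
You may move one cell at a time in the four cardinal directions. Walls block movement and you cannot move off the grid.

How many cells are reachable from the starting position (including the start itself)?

BFS flood-fill from (row=1, col=5):
  Distance 0: (row=1, col=5)
  Distance 1: (row=1, col=4)
  Distance 2: (row=0, col=4), (row=1, col=3)
  Distance 3: (row=0, col=3), (row=1, col=2), (row=2, col=3)
  Distance 4: (row=1, col=1), (row=2, col=2)
  Distance 5: (row=0, col=1), (row=1, col=0), (row=3, col=2)
  Distance 6: (row=0, col=0), (row=2, col=0), (row=3, col=1), (row=4, col=2)
  Distance 7: (row=3, col=0), (row=4, col=1), (row=4, col=3), (row=5, col=2)
  Distance 8: (row=4, col=0), (row=5, col=1), (row=5, col=3), (row=6, col=2)
  Distance 9: (row=5, col=0), (row=5, col=4), (row=6, col=1), (row=6, col=3), (row=7, col=2)
  Distance 10: (row=6, col=0), (row=6, col=4), (row=7, col=3)
  Distance 11: (row=6, col=5), (row=7, col=4)
  Distance 12: (row=6, col=6), (row=7, col=5)
  Distance 13: (row=5, col=6), (row=6, col=7)
  Distance 14: (row=6, col=8), (row=7, col=7)
  Distance 15: (row=6, col=9), (row=7, col=8)
  Distance 16: (row=5, col=9), (row=7, col=9)
  Distance 17: (row=4, col=9)
  Distance 18: (row=3, col=9), (row=4, col=8)
  Distance 19: (row=3, col=8)
  Distance 20: (row=3, col=7)
  Distance 21: (row=2, col=7), (row=3, col=6)
  Distance 22: (row=1, col=7), (row=2, col=6), (row=3, col=5)
  Distance 23: (row=0, col=7), (row=1, col=8), (row=3, col=4), (row=4, col=5)
  Distance 24: (row=0, col=6), (row=0, col=8), (row=1, col=9)
Total reachable: 61 (grid has 61 open cells total)

Answer: Reachable cells: 61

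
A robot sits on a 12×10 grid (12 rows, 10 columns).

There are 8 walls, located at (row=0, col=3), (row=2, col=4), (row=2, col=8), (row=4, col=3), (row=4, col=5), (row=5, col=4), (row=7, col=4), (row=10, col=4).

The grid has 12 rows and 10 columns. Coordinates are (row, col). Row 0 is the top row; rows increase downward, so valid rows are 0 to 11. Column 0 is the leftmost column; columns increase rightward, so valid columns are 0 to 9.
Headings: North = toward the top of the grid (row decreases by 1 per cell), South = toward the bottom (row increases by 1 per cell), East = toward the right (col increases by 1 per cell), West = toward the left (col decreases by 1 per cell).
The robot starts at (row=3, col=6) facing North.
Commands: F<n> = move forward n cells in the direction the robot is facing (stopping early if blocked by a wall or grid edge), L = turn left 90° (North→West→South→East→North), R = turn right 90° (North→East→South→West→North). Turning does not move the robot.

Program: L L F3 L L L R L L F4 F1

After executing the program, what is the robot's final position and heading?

Answer: Final position: (row=11, col=6), facing South

Derivation:
Start: (row=3, col=6), facing North
  L: turn left, now facing West
  L: turn left, now facing South
  F3: move forward 3, now at (row=6, col=6)
  L: turn left, now facing East
  L: turn left, now facing North
  L: turn left, now facing West
  R: turn right, now facing North
  L: turn left, now facing West
  L: turn left, now facing South
  F4: move forward 4, now at (row=10, col=6)
  F1: move forward 1, now at (row=11, col=6)
Final: (row=11, col=6), facing South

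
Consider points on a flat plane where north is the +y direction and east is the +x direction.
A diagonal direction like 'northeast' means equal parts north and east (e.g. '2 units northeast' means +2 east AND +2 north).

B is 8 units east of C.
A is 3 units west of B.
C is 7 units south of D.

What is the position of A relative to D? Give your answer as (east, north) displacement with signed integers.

Answer: A is at (east=5, north=-7) relative to D.

Derivation:
Place D at the origin (east=0, north=0).
  C is 7 units south of D: delta (east=+0, north=-7); C at (east=0, north=-7).
  B is 8 units east of C: delta (east=+8, north=+0); B at (east=8, north=-7).
  A is 3 units west of B: delta (east=-3, north=+0); A at (east=5, north=-7).
Therefore A relative to D: (east=5, north=-7).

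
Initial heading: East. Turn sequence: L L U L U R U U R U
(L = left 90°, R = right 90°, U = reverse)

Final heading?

Answer: Final heading: South

Derivation:
Start: East
  L (left (90° counter-clockwise)) -> North
  L (left (90° counter-clockwise)) -> West
  U (U-turn (180°)) -> East
  L (left (90° counter-clockwise)) -> North
  U (U-turn (180°)) -> South
  R (right (90° clockwise)) -> West
  U (U-turn (180°)) -> East
  U (U-turn (180°)) -> West
  R (right (90° clockwise)) -> North
  U (U-turn (180°)) -> South
Final: South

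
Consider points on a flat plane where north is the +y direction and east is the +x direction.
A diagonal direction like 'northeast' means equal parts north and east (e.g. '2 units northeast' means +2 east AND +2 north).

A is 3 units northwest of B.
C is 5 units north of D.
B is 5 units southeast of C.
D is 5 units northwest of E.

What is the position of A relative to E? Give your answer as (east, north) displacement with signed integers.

Answer: A is at (east=-3, north=8) relative to E.

Derivation:
Place E at the origin (east=0, north=0).
  D is 5 units northwest of E: delta (east=-5, north=+5); D at (east=-5, north=5).
  C is 5 units north of D: delta (east=+0, north=+5); C at (east=-5, north=10).
  B is 5 units southeast of C: delta (east=+5, north=-5); B at (east=0, north=5).
  A is 3 units northwest of B: delta (east=-3, north=+3); A at (east=-3, north=8).
Therefore A relative to E: (east=-3, north=8).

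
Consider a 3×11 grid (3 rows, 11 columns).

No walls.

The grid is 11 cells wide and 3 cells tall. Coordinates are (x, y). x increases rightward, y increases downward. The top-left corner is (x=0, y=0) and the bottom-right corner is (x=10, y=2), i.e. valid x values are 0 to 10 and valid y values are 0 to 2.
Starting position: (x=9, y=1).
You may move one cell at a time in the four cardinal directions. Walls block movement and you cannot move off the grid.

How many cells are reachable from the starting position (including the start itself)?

Answer: Reachable cells: 33

Derivation:
BFS flood-fill from (x=9, y=1):
  Distance 0: (x=9, y=1)
  Distance 1: (x=9, y=0), (x=8, y=1), (x=10, y=1), (x=9, y=2)
  Distance 2: (x=8, y=0), (x=10, y=0), (x=7, y=1), (x=8, y=2), (x=10, y=2)
  Distance 3: (x=7, y=0), (x=6, y=1), (x=7, y=2)
  Distance 4: (x=6, y=0), (x=5, y=1), (x=6, y=2)
  Distance 5: (x=5, y=0), (x=4, y=1), (x=5, y=2)
  Distance 6: (x=4, y=0), (x=3, y=1), (x=4, y=2)
  Distance 7: (x=3, y=0), (x=2, y=1), (x=3, y=2)
  Distance 8: (x=2, y=0), (x=1, y=1), (x=2, y=2)
  Distance 9: (x=1, y=0), (x=0, y=1), (x=1, y=2)
  Distance 10: (x=0, y=0), (x=0, y=2)
Total reachable: 33 (grid has 33 open cells total)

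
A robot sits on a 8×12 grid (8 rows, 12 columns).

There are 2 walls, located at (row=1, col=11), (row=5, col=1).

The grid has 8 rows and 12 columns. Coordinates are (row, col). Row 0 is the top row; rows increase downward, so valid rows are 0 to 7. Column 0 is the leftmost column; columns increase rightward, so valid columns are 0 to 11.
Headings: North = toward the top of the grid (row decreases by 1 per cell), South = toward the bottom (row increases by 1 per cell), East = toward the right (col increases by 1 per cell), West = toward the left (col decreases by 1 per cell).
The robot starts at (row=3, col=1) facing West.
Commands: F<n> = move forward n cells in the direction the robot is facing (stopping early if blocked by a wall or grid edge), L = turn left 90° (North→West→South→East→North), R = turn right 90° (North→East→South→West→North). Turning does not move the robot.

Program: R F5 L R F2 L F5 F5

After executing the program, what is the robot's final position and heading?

Answer: Final position: (row=0, col=0), facing West

Derivation:
Start: (row=3, col=1), facing West
  R: turn right, now facing North
  F5: move forward 3/5 (blocked), now at (row=0, col=1)
  L: turn left, now facing West
  R: turn right, now facing North
  F2: move forward 0/2 (blocked), now at (row=0, col=1)
  L: turn left, now facing West
  F5: move forward 1/5 (blocked), now at (row=0, col=0)
  F5: move forward 0/5 (blocked), now at (row=0, col=0)
Final: (row=0, col=0), facing West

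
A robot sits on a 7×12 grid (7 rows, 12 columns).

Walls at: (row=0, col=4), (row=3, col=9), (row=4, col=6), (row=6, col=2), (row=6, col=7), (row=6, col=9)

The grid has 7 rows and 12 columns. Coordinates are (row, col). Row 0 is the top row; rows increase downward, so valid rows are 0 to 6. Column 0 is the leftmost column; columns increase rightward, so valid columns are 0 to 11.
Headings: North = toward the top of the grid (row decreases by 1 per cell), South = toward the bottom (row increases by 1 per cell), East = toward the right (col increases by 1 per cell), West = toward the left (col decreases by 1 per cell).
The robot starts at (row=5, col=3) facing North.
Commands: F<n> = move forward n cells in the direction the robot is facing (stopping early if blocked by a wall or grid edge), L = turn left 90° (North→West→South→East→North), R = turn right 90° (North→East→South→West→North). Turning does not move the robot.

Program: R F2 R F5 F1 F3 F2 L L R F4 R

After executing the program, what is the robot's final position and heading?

Answer: Final position: (row=6, col=6), facing South

Derivation:
Start: (row=5, col=3), facing North
  R: turn right, now facing East
  F2: move forward 2, now at (row=5, col=5)
  R: turn right, now facing South
  F5: move forward 1/5 (blocked), now at (row=6, col=5)
  F1: move forward 0/1 (blocked), now at (row=6, col=5)
  F3: move forward 0/3 (blocked), now at (row=6, col=5)
  F2: move forward 0/2 (blocked), now at (row=6, col=5)
  L: turn left, now facing East
  L: turn left, now facing North
  R: turn right, now facing East
  F4: move forward 1/4 (blocked), now at (row=6, col=6)
  R: turn right, now facing South
Final: (row=6, col=6), facing South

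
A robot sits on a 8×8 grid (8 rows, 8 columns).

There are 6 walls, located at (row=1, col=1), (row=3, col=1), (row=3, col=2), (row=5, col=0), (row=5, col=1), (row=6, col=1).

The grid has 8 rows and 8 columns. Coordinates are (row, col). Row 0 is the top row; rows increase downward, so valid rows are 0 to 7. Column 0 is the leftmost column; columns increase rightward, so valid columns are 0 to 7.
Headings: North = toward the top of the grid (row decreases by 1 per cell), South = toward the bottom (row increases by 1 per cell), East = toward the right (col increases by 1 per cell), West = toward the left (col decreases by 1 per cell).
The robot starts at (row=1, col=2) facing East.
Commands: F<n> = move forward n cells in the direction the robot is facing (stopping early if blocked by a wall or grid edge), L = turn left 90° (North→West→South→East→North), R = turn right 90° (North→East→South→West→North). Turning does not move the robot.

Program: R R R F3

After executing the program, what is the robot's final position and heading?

Answer: Final position: (row=0, col=2), facing North

Derivation:
Start: (row=1, col=2), facing East
  R: turn right, now facing South
  R: turn right, now facing West
  R: turn right, now facing North
  F3: move forward 1/3 (blocked), now at (row=0, col=2)
Final: (row=0, col=2), facing North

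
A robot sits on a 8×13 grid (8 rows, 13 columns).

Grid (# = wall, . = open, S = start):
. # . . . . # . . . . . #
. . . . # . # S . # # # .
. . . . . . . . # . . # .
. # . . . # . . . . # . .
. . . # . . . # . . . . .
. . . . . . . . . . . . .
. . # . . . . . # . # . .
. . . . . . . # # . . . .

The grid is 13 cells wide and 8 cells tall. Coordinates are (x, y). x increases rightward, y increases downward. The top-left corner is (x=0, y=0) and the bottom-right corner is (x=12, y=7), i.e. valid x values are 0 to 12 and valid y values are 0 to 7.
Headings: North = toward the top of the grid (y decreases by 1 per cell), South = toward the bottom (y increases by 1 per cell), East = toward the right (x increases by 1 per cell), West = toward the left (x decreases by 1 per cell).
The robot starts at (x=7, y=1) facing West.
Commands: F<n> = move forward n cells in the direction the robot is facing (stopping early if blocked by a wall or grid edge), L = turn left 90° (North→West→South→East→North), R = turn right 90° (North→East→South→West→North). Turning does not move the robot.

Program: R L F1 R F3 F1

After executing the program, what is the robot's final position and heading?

Answer: Final position: (x=7, y=0), facing North

Derivation:
Start: (x=7, y=1), facing West
  R: turn right, now facing North
  L: turn left, now facing West
  F1: move forward 0/1 (blocked), now at (x=7, y=1)
  R: turn right, now facing North
  F3: move forward 1/3 (blocked), now at (x=7, y=0)
  F1: move forward 0/1 (blocked), now at (x=7, y=0)
Final: (x=7, y=0), facing North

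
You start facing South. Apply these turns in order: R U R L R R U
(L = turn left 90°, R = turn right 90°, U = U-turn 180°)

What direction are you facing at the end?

Answer: Final heading: East

Derivation:
Start: South
  R (right (90° clockwise)) -> West
  U (U-turn (180°)) -> East
  R (right (90° clockwise)) -> South
  L (left (90° counter-clockwise)) -> East
  R (right (90° clockwise)) -> South
  R (right (90° clockwise)) -> West
  U (U-turn (180°)) -> East
Final: East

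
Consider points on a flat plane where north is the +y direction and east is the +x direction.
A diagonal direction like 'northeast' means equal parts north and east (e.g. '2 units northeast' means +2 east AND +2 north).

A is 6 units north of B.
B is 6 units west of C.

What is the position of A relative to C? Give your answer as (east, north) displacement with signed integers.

Answer: A is at (east=-6, north=6) relative to C.

Derivation:
Place C at the origin (east=0, north=0).
  B is 6 units west of C: delta (east=-6, north=+0); B at (east=-6, north=0).
  A is 6 units north of B: delta (east=+0, north=+6); A at (east=-6, north=6).
Therefore A relative to C: (east=-6, north=6).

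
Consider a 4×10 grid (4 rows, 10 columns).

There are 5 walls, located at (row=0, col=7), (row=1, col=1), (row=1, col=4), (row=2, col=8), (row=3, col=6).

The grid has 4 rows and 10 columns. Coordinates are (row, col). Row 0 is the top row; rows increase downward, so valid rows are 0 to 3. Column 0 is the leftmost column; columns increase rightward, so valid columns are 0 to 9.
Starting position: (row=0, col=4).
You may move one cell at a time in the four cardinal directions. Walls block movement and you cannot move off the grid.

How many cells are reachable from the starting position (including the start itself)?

Answer: Reachable cells: 35

Derivation:
BFS flood-fill from (row=0, col=4):
  Distance 0: (row=0, col=4)
  Distance 1: (row=0, col=3), (row=0, col=5)
  Distance 2: (row=0, col=2), (row=0, col=6), (row=1, col=3), (row=1, col=5)
  Distance 3: (row=0, col=1), (row=1, col=2), (row=1, col=6), (row=2, col=3), (row=2, col=5)
  Distance 4: (row=0, col=0), (row=1, col=7), (row=2, col=2), (row=2, col=4), (row=2, col=6), (row=3, col=3), (row=3, col=5)
  Distance 5: (row=1, col=0), (row=1, col=8), (row=2, col=1), (row=2, col=7), (row=3, col=2), (row=3, col=4)
  Distance 6: (row=0, col=8), (row=1, col=9), (row=2, col=0), (row=3, col=1), (row=3, col=7)
  Distance 7: (row=0, col=9), (row=2, col=9), (row=3, col=0), (row=3, col=8)
  Distance 8: (row=3, col=9)
Total reachable: 35 (grid has 35 open cells total)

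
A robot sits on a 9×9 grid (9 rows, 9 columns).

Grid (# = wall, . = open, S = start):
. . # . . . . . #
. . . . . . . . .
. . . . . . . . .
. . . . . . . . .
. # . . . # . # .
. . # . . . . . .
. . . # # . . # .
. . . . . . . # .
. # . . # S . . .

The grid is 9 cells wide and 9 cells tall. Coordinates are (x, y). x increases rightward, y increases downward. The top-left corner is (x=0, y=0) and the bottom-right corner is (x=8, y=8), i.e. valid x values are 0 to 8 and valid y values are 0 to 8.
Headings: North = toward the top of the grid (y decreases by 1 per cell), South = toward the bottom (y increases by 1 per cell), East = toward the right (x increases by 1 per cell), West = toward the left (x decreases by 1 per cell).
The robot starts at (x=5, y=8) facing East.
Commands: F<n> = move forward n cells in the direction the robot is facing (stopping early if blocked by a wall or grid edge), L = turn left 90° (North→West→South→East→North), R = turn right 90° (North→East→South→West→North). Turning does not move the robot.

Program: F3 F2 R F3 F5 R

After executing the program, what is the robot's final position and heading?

Start: (x=5, y=8), facing East
  F3: move forward 3, now at (x=8, y=8)
  F2: move forward 0/2 (blocked), now at (x=8, y=8)
  R: turn right, now facing South
  F3: move forward 0/3 (blocked), now at (x=8, y=8)
  F5: move forward 0/5 (blocked), now at (x=8, y=8)
  R: turn right, now facing West
Final: (x=8, y=8), facing West

Answer: Final position: (x=8, y=8), facing West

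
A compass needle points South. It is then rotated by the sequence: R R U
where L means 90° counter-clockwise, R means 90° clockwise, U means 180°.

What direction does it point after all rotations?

Start: South
  R (right (90° clockwise)) -> West
  R (right (90° clockwise)) -> North
  U (U-turn (180°)) -> South
Final: South

Answer: Final heading: South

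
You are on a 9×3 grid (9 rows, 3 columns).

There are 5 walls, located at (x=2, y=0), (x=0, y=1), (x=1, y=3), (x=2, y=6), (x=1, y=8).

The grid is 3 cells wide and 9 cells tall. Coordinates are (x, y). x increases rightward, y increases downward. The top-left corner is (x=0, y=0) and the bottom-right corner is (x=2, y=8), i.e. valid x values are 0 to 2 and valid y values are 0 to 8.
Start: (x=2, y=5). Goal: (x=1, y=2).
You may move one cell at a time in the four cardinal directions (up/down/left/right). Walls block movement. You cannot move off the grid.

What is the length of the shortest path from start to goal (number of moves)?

Answer: Shortest path length: 4

Derivation:
BFS from (x=2, y=5) until reaching (x=1, y=2):
  Distance 0: (x=2, y=5)
  Distance 1: (x=2, y=4), (x=1, y=5)
  Distance 2: (x=2, y=3), (x=1, y=4), (x=0, y=5), (x=1, y=6)
  Distance 3: (x=2, y=2), (x=0, y=4), (x=0, y=6), (x=1, y=7)
  Distance 4: (x=2, y=1), (x=1, y=2), (x=0, y=3), (x=0, y=7), (x=2, y=7)  <- goal reached here
One shortest path (4 moves): (x=2, y=5) -> (x=2, y=4) -> (x=2, y=3) -> (x=2, y=2) -> (x=1, y=2)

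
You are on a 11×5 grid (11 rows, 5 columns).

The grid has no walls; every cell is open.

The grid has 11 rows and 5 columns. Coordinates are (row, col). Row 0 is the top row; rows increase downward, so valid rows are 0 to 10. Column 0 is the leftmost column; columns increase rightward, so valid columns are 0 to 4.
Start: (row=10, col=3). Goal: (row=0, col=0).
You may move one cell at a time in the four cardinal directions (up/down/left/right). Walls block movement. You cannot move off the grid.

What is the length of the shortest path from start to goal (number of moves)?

Answer: Shortest path length: 13

Derivation:
BFS from (row=10, col=3) until reaching (row=0, col=0):
  Distance 0: (row=10, col=3)
  Distance 1: (row=9, col=3), (row=10, col=2), (row=10, col=4)
  Distance 2: (row=8, col=3), (row=9, col=2), (row=9, col=4), (row=10, col=1)
  Distance 3: (row=7, col=3), (row=8, col=2), (row=8, col=4), (row=9, col=1), (row=10, col=0)
  Distance 4: (row=6, col=3), (row=7, col=2), (row=7, col=4), (row=8, col=1), (row=9, col=0)
  Distance 5: (row=5, col=3), (row=6, col=2), (row=6, col=4), (row=7, col=1), (row=8, col=0)
  Distance 6: (row=4, col=3), (row=5, col=2), (row=5, col=4), (row=6, col=1), (row=7, col=0)
  Distance 7: (row=3, col=3), (row=4, col=2), (row=4, col=4), (row=5, col=1), (row=6, col=0)
  Distance 8: (row=2, col=3), (row=3, col=2), (row=3, col=4), (row=4, col=1), (row=5, col=0)
  Distance 9: (row=1, col=3), (row=2, col=2), (row=2, col=4), (row=3, col=1), (row=4, col=0)
  Distance 10: (row=0, col=3), (row=1, col=2), (row=1, col=4), (row=2, col=1), (row=3, col=0)
  Distance 11: (row=0, col=2), (row=0, col=4), (row=1, col=1), (row=2, col=0)
  Distance 12: (row=0, col=1), (row=1, col=0)
  Distance 13: (row=0, col=0)  <- goal reached here
One shortest path (13 moves): (row=10, col=3) -> (row=10, col=2) -> (row=10, col=1) -> (row=10, col=0) -> (row=9, col=0) -> (row=8, col=0) -> (row=7, col=0) -> (row=6, col=0) -> (row=5, col=0) -> (row=4, col=0) -> (row=3, col=0) -> (row=2, col=0) -> (row=1, col=0) -> (row=0, col=0)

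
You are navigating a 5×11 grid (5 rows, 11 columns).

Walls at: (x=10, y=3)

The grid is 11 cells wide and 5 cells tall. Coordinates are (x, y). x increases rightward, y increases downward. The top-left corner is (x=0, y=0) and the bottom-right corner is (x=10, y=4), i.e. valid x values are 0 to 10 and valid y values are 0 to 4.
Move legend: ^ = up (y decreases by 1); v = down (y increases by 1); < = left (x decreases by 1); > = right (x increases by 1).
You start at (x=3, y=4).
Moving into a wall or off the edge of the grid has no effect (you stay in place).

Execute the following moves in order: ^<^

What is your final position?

Answer: Final position: (x=2, y=2)

Derivation:
Start: (x=3, y=4)
  ^ (up): (x=3, y=4) -> (x=3, y=3)
  < (left): (x=3, y=3) -> (x=2, y=3)
  ^ (up): (x=2, y=3) -> (x=2, y=2)
Final: (x=2, y=2)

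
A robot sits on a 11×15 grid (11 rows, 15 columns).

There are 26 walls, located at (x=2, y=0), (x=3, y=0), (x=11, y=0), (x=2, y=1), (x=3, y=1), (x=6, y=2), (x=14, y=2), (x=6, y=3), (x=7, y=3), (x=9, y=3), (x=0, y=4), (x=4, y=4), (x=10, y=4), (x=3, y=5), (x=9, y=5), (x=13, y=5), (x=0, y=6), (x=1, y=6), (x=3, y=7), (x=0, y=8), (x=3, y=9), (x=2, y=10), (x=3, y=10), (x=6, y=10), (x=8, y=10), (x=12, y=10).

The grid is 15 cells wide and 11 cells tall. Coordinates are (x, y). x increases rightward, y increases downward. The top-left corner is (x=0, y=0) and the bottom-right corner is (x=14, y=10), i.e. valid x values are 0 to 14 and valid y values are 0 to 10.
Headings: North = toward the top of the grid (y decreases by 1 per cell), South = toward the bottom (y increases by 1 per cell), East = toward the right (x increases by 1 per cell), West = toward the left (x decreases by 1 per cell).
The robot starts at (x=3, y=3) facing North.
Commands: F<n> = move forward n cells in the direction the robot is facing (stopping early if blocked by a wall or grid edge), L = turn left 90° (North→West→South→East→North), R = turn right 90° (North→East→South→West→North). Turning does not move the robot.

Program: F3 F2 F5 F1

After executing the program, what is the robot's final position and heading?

Start: (x=3, y=3), facing North
  F3: move forward 1/3 (blocked), now at (x=3, y=2)
  F2: move forward 0/2 (blocked), now at (x=3, y=2)
  F5: move forward 0/5 (blocked), now at (x=3, y=2)
  F1: move forward 0/1 (blocked), now at (x=3, y=2)
Final: (x=3, y=2), facing North

Answer: Final position: (x=3, y=2), facing North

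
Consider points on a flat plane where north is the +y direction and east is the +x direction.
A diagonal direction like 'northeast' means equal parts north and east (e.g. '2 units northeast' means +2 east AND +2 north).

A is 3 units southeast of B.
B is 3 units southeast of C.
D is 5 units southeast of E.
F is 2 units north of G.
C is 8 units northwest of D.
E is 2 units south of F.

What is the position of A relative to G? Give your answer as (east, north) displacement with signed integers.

Answer: A is at (east=3, north=-3) relative to G.

Derivation:
Place G at the origin (east=0, north=0).
  F is 2 units north of G: delta (east=+0, north=+2); F at (east=0, north=2).
  E is 2 units south of F: delta (east=+0, north=-2); E at (east=0, north=0).
  D is 5 units southeast of E: delta (east=+5, north=-5); D at (east=5, north=-5).
  C is 8 units northwest of D: delta (east=-8, north=+8); C at (east=-3, north=3).
  B is 3 units southeast of C: delta (east=+3, north=-3); B at (east=0, north=0).
  A is 3 units southeast of B: delta (east=+3, north=-3); A at (east=3, north=-3).
Therefore A relative to G: (east=3, north=-3).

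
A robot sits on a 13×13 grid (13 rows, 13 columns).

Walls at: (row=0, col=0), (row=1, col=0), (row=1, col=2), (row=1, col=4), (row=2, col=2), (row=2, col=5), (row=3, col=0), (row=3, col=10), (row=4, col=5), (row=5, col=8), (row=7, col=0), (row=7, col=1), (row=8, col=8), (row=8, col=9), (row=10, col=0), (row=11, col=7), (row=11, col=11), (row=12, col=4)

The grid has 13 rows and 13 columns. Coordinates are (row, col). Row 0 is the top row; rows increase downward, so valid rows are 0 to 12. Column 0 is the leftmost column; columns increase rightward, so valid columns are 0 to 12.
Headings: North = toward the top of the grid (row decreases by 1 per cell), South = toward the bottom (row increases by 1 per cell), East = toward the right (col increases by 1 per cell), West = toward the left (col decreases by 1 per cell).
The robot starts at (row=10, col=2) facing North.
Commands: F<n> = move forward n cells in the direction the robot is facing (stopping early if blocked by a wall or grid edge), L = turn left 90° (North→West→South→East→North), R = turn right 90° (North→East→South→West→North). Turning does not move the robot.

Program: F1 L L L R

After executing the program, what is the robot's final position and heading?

Start: (row=10, col=2), facing North
  F1: move forward 1, now at (row=9, col=2)
  L: turn left, now facing West
  L: turn left, now facing South
  L: turn left, now facing East
  R: turn right, now facing South
Final: (row=9, col=2), facing South

Answer: Final position: (row=9, col=2), facing South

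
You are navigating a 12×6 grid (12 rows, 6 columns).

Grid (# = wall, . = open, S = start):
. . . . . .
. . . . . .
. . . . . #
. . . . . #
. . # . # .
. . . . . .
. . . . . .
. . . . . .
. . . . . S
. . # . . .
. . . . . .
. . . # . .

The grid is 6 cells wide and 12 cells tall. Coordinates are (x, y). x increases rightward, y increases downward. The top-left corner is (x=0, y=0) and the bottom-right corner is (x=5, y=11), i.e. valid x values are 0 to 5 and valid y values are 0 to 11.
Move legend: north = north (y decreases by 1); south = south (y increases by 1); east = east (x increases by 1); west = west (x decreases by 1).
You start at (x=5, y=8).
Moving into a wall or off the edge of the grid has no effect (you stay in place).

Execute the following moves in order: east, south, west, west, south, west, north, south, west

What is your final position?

Start: (x=5, y=8)
  east (east): blocked, stay at (x=5, y=8)
  south (south): (x=5, y=8) -> (x=5, y=9)
  west (west): (x=5, y=9) -> (x=4, y=9)
  west (west): (x=4, y=9) -> (x=3, y=9)
  south (south): (x=3, y=9) -> (x=3, y=10)
  west (west): (x=3, y=10) -> (x=2, y=10)
  north (north): blocked, stay at (x=2, y=10)
  south (south): (x=2, y=10) -> (x=2, y=11)
  west (west): (x=2, y=11) -> (x=1, y=11)
Final: (x=1, y=11)

Answer: Final position: (x=1, y=11)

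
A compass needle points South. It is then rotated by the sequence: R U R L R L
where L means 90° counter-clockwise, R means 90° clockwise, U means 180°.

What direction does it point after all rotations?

Answer: Final heading: East

Derivation:
Start: South
  R (right (90° clockwise)) -> West
  U (U-turn (180°)) -> East
  R (right (90° clockwise)) -> South
  L (left (90° counter-clockwise)) -> East
  R (right (90° clockwise)) -> South
  L (left (90° counter-clockwise)) -> East
Final: East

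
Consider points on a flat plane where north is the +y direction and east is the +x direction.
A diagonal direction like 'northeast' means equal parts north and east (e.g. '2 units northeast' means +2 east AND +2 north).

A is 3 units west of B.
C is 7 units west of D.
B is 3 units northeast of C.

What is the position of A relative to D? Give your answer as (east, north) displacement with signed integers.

Place D at the origin (east=0, north=0).
  C is 7 units west of D: delta (east=-7, north=+0); C at (east=-7, north=0).
  B is 3 units northeast of C: delta (east=+3, north=+3); B at (east=-4, north=3).
  A is 3 units west of B: delta (east=-3, north=+0); A at (east=-7, north=3).
Therefore A relative to D: (east=-7, north=3).

Answer: A is at (east=-7, north=3) relative to D.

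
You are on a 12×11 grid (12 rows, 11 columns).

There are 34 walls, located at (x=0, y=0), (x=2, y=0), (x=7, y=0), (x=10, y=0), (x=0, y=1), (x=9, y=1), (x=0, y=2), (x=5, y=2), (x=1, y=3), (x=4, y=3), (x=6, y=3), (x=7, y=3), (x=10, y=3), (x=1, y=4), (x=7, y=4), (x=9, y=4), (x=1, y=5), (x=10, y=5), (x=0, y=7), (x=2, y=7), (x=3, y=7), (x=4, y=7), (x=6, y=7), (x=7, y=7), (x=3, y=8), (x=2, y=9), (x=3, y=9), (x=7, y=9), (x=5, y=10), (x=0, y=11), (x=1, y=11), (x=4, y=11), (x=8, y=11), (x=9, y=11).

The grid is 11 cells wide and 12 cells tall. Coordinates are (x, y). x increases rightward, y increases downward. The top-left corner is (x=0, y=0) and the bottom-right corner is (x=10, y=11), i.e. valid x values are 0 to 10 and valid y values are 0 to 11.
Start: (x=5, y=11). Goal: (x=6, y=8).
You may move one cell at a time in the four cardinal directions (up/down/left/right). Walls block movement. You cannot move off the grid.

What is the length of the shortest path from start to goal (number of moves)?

Answer: Shortest path length: 4

Derivation:
BFS from (x=5, y=11) until reaching (x=6, y=8):
  Distance 0: (x=5, y=11)
  Distance 1: (x=6, y=11)
  Distance 2: (x=6, y=10), (x=7, y=11)
  Distance 3: (x=6, y=9), (x=7, y=10)
  Distance 4: (x=6, y=8), (x=5, y=9), (x=8, y=10)  <- goal reached here
One shortest path (4 moves): (x=5, y=11) -> (x=6, y=11) -> (x=6, y=10) -> (x=6, y=9) -> (x=6, y=8)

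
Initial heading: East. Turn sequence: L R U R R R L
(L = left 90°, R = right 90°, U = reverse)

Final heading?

Answer: Final heading: East

Derivation:
Start: East
  L (left (90° counter-clockwise)) -> North
  R (right (90° clockwise)) -> East
  U (U-turn (180°)) -> West
  R (right (90° clockwise)) -> North
  R (right (90° clockwise)) -> East
  R (right (90° clockwise)) -> South
  L (left (90° counter-clockwise)) -> East
Final: East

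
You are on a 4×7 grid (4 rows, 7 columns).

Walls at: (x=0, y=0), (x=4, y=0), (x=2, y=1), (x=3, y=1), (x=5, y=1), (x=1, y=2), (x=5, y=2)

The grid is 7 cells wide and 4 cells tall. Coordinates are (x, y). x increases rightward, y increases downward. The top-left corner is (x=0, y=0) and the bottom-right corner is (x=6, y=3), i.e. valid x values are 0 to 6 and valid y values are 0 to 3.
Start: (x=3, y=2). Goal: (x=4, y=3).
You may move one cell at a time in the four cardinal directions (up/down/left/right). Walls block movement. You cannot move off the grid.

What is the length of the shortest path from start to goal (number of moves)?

Answer: Shortest path length: 2

Derivation:
BFS from (x=3, y=2) until reaching (x=4, y=3):
  Distance 0: (x=3, y=2)
  Distance 1: (x=2, y=2), (x=4, y=2), (x=3, y=3)
  Distance 2: (x=4, y=1), (x=2, y=3), (x=4, y=3)  <- goal reached here
One shortest path (2 moves): (x=3, y=2) -> (x=4, y=2) -> (x=4, y=3)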